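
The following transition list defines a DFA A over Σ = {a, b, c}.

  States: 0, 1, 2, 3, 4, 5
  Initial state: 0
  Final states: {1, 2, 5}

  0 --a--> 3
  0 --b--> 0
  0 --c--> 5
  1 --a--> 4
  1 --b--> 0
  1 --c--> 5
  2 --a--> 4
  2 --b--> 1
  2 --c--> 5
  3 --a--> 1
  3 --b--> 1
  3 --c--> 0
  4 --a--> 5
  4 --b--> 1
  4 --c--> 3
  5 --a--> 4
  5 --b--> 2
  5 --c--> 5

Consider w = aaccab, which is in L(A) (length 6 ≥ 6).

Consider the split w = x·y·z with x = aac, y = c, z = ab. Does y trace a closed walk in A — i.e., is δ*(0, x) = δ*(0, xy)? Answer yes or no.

yes

Run of A on the first 4 characters of w = a a c c:
  step 0: 0  (start)
  step 1: 3  (read a: 0→3)
  step 2: 1  (read a: 3→1)
  step 3: 5  (read c: 1→5)
  step 4: 5  (read c: 5→5)

After x (step 3): 5. After xy (step 4): 5.
They match, so y = c drives A around a cycle from 5 back to itself; pumping y any number of times keeps A in 5 before reading z, and xyⁱz ∈ L(A) for every i ≥ 0.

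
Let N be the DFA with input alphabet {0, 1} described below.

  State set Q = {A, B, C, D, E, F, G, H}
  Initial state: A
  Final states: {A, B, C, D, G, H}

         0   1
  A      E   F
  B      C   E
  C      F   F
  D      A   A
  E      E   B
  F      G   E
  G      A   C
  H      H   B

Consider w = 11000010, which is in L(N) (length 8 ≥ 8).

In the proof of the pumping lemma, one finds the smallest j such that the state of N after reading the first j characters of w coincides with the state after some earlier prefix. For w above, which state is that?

E

Run of N on w = 1 1 0 0 0 0 1 0:
  step 0: A  (start)
  step 1: F  (read 1: A→F)
  step 2: E  (read 1: F→E)
  step 3: E  (read 0: E→E)   ← first repeat (E seen earlier)
  step 4: E  (read 0: E→E)
  step 5: E  (read 0: E→E)
  step 6: E  (read 0: E→E)
  step 7: B  (read 1: E→B)
  step 8: C  (read 0: B→C)

The earliest repeat is at step j = 3: N is in E, which it already visited at step i = 2.
Pumping length from the standard proof: p = 8 (the number of states). The repeated state found above gives |xy| = j ≤ 8 and |y| = j − i ≥ 1.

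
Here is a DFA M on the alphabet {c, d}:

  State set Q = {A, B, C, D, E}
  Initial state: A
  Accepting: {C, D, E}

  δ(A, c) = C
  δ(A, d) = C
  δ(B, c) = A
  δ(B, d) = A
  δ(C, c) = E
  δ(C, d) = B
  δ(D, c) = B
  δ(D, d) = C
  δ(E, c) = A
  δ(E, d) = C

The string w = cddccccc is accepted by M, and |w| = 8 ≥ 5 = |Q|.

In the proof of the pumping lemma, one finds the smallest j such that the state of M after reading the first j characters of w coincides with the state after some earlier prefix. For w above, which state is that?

Run of M on w = c d d c c c c c:
  step 0: A  (start)
  step 1: C  (read c: A→C)
  step 2: B  (read d: C→B)
  step 3: A  (read d: B→A)   ← first repeat (A seen earlier)
  step 4: C  (read c: A→C)
  step 5: E  (read c: C→E)
  step 6: A  (read c: E→A)
  step 7: C  (read c: A→C)
  step 8: E  (read c: C→E)

The earliest repeat is at step j = 3: M is in A, which it already visited at step i = 0.
The DFA has 5 states, so the proof of the pumping lemma guarantees a repeated state among the first 5+1 visited; the segment between the two visits is the pumpable y.

A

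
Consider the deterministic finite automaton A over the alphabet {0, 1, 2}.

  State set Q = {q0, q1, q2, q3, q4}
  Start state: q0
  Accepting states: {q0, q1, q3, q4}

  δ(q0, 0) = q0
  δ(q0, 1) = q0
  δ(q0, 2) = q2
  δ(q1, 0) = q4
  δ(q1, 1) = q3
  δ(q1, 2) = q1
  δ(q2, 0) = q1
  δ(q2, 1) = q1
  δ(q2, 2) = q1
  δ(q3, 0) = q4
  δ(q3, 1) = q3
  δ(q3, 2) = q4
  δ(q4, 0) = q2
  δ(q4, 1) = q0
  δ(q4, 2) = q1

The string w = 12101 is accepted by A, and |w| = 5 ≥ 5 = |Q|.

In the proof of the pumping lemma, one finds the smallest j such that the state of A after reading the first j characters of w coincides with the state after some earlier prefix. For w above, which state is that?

Run of A on w = 1 2 1 0 1:
  step 0: q0  (start)
  step 1: q0  (read 1: q0→q0)   ← first repeat (q0 seen earlier)
  step 2: q2  (read 2: q0→q2)
  step 3: q1  (read 1: q2→q1)
  step 4: q4  (read 0: q1→q4)
  step 5: q0  (read 1: q4→q0)

The earliest repeat is at step j = 1: A is in q0, which it already visited at step i = 0.
The DFA has 5 states, so the proof of the pumping lemma guarantees a repeated state among the first 5+1 visited; the segment between the two visits is the pumpable y.

q0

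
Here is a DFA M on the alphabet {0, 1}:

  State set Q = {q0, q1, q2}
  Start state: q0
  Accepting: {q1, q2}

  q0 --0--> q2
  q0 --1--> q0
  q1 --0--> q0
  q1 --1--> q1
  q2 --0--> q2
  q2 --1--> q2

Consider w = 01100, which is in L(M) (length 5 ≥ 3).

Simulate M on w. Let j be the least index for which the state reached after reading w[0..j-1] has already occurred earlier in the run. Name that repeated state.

q2

State sequence: q0 -0-> q2 -1-> q2 -1-> q2 -0-> q2 -0-> q2
First repeat at step 2: q2 was already visited.

The earliest repeat is at step j = 2: M is in q2, which it already visited at step i = 1.
Since M has 3 states, any run of length ≥ 3 visits 3+1 states, so by pigeonhole some state repeats within the first 3 steps — that repeat gives the pumpable loop.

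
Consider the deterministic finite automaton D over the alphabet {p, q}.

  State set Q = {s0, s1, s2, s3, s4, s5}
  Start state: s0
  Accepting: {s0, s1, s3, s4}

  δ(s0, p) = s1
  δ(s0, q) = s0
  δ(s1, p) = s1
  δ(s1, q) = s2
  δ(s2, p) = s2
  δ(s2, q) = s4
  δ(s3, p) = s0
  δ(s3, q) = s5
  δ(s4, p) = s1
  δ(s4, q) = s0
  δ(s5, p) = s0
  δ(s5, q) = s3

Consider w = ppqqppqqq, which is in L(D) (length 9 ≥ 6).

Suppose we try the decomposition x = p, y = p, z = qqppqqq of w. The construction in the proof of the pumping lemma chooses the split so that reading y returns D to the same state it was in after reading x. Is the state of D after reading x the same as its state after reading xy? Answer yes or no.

yes

State sequence: s0 -p-> s1 -p-> s1

After x (step 1): s1. After xy (step 2): s1.
They match, so y = p drives D around a cycle from s1 back to itself; pumping y any number of times keeps D in s1 before reading z, and xyⁱz ∈ L(D) for every i ≥ 0.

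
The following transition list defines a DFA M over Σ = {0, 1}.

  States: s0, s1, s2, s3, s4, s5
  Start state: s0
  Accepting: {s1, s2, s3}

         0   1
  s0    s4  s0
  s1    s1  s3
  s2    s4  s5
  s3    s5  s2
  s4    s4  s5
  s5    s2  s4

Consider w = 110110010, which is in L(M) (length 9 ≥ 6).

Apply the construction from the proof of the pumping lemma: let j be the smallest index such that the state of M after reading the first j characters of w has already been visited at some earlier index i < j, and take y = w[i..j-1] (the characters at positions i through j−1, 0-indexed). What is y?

1

Run of M on w = 1 1 0 1 1 0 0 1 0:
  step 0: s0  (start)
  step 1: s0  (read 1: s0→s0)   ← first repeat (s0 seen earlier)
  step 2: s0  (read 1: s0→s0)
  step 3: s4  (read 0: s0→s4)
  step 4: s5  (read 1: s4→s5)
  step 5: s4  (read 1: s5→s4)
  step 6: s4  (read 0: s4→s4)
  step 7: s4  (read 0: s4→s4)
  step 8: s5  (read 1: s4→s5)
  step 9: s2  (read 0: s5→s2)

So i = 0, j = 1, giving x = w[0:0] = ε, y = w[0:1] = 1, z = w[1:9] = 10110010.
Check: |xy| = 1 ≤ 6 and |y| = 1 ≥ 1. Reading y takes M from s0 back to s0, so every xyⁱz is accepted.
The DFA has 6 states, so the proof of the pumping lemma guarantees a repeated state among the first 6+1 visited; the segment between the two visits is the pumpable y.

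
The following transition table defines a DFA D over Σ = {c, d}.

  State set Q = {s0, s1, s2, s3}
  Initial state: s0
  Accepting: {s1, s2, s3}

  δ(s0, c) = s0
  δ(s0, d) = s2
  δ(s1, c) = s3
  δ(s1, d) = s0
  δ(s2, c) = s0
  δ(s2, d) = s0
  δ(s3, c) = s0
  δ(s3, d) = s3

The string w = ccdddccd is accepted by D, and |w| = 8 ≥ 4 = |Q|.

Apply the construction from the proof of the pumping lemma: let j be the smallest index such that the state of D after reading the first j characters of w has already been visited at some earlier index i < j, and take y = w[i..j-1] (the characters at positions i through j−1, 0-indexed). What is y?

c

State sequence: s0 -c-> s0 -c-> s0 -d-> s2 -d-> s0 -d-> s2 -c-> s0 -c-> s0 -d-> s2
First repeat at step 1: s0 was already visited.

So i = 0, j = 1, giving x = w[0:0] = ε, y = w[0:1] = c, z = w[1:8] = cdddccd.
Check: |xy| = 1 ≤ 4 and |y| = 1 ≥ 1. Reading y takes D from s0 back to s0, so every xyⁱz is accepted.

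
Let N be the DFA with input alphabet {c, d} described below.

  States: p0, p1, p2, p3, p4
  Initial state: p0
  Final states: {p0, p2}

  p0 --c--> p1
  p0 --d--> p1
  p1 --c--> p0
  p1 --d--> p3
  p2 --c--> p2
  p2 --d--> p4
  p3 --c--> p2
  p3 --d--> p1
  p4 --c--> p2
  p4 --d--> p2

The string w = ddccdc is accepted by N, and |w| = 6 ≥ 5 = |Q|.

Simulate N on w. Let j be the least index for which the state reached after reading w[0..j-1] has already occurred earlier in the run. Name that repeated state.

State sequence: p0 -d-> p1 -d-> p3 -c-> p2 -c-> p2 -d-> p4 -c-> p2
First repeat at step 4: p2 was already visited.

The earliest repeat is at step j = 4: N is in p2, which it already visited at step i = 3.

p2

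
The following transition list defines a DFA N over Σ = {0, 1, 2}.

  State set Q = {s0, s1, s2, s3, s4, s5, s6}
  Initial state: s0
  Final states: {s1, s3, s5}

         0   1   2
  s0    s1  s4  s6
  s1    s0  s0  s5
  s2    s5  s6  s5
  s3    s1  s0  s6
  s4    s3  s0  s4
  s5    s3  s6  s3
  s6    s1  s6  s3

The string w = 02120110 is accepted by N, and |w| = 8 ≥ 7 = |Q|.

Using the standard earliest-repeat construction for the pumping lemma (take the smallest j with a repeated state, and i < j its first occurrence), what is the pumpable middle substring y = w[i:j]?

Run of N on w = 0 2 1 2 0 1 1 0:
  step 0: s0  (start)
  step 1: s1  (read 0: s0→s1)
  step 2: s5  (read 2: s1→s5)
  step 3: s6  (read 1: s5→s6)
  step 4: s3  (read 2: s6→s3)
  step 5: s1  (read 0: s3→s1)   ← first repeat (s1 seen earlier)
  step 6: s0  (read 1: s1→s0)
  step 7: s4  (read 1: s0→s4)
  step 8: s3  (read 0: s4→s3)

So i = 1, j = 5, giving x = w[0:1] = 0, y = w[1:5] = 2120, z = w[5:8] = 110.
Check: |xy| = 5 ≤ 7 and |y| = 4 ≥ 1. Reading y takes N from s1 back to s1, so every xyⁱz is accepted.
Since N has 7 states, any run of length ≥ 7 visits 7+1 states, so by pigeonhole some state repeats within the first 7 steps — that repeat gives the pumpable loop.

2120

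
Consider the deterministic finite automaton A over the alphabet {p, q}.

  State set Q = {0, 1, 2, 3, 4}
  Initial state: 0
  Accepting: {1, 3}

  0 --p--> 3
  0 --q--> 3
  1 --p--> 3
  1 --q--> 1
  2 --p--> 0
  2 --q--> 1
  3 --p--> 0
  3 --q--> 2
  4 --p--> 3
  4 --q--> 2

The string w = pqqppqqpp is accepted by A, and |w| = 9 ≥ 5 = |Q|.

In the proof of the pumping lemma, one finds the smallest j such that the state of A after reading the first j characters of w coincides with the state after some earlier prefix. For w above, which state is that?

3

Run of A on w = p q q p p q q p p:
  step 0: 0  (start)
  step 1: 3  (read p: 0→3)
  step 2: 2  (read q: 3→2)
  step 3: 1  (read q: 2→1)
  step 4: 3  (read p: 1→3)   ← first repeat (3 seen earlier)
  step 5: 0  (read p: 3→0)
  step 6: 3  (read q: 0→3)
  step 7: 2  (read q: 3→2)
  step 8: 0  (read p: 2→0)
  step 9: 3  (read p: 0→3)

The earliest repeat is at step j = 4: A is in 3, which it already visited at step i = 1.
Since A has 5 states, any run of length ≥ 5 visits 5+1 states, so by pigeonhole some state repeats within the first 5 steps — that repeat gives the pumpable loop.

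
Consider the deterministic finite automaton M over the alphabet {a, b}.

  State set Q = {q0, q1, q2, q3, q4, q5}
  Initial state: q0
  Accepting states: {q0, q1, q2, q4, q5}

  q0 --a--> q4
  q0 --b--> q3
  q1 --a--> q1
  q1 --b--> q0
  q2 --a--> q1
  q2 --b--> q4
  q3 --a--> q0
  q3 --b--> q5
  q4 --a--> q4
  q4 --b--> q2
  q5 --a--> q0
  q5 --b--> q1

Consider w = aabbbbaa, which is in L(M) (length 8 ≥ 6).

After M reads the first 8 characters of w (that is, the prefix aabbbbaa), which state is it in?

Run of M on the first 8 characters of w = a a b b b b a a:
  step 0: q0  (start)
  step 1: q4  (read a: q0→q4)
  step 2: q4  (read a: q4→q4)
  step 3: q2  (read b: q4→q2)
  step 4: q4  (read b: q2→q4)
  step 5: q2  (read b: q4→q2)
  step 6: q4  (read b: q2→q4)
  step 7: q4  (read a: q4→q4)
  step 8: q4  (read a: q4→q4)

After reading 8 characters, M is in state q4.

q4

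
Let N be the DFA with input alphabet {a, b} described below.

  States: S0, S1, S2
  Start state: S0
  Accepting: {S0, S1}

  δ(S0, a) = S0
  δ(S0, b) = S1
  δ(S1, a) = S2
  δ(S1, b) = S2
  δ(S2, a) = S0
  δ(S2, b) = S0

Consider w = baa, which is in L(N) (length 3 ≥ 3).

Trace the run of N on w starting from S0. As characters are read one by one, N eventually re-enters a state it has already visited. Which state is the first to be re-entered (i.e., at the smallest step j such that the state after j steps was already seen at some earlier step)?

S0

Run of N on w = b a a:
  step 0: S0  (start)
  step 1: S1  (read b: S0→S1)
  step 2: S2  (read a: S1→S2)
  step 3: S0  (read a: S2→S0)   ← first repeat (S0 seen earlier)

The earliest repeat is at step j = 3: N is in S0, which it already visited at step i = 0.
Pumping length from the standard proof: p = 3 (the number of states). The repeated state found above gives |xy| = j ≤ 3 and |y| = j − i ≥ 1.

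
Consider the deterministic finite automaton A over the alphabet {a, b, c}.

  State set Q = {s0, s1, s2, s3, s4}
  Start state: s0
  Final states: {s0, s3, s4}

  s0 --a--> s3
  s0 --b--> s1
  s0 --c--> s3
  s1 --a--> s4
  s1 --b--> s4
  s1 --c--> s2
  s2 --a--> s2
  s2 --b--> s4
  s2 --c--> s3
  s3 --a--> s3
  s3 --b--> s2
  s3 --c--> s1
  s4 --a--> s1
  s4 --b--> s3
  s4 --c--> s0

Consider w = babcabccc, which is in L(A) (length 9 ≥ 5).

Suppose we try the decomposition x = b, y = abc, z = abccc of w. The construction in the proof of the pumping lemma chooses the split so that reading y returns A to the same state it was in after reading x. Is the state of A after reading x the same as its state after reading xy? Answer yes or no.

Run of A on the first 4 characters of w = b a b c:
  step 0: s0  (start)
  step 1: s1  (read b: s0→s1)
  step 2: s4  (read a: s1→s4)
  step 3: s3  (read b: s4→s3)
  step 4: s1  (read c: s3→s1)

After x (step 1): s1. After xy (step 4): s1.
They match, so y = abc drives A around a cycle from s1 back to itself; pumping y any number of times keeps A in s1 before reading z, and xyⁱz ∈ L(A) for every i ≥ 0.

yes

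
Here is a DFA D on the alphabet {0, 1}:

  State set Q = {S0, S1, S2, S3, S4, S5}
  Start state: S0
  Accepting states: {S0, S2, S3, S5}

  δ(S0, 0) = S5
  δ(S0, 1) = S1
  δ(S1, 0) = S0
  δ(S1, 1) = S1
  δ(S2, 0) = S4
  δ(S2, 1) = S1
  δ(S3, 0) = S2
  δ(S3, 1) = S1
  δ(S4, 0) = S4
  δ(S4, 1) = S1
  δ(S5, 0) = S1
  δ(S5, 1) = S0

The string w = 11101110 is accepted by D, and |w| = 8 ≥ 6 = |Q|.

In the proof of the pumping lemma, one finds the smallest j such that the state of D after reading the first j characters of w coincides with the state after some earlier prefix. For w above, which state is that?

S1

State sequence: S0 -1-> S1 -1-> S1 -1-> S1 -0-> S0 -1-> S1 -1-> S1 -1-> S1 -0-> S0
First repeat at step 2: S1 was already visited.

The earliest repeat is at step j = 2: D is in S1, which it already visited at step i = 1.
With |Q| = 6, pigeonhole forces a state repeat no later than step 6; the substring read between the first and second visits to that state can be pumped.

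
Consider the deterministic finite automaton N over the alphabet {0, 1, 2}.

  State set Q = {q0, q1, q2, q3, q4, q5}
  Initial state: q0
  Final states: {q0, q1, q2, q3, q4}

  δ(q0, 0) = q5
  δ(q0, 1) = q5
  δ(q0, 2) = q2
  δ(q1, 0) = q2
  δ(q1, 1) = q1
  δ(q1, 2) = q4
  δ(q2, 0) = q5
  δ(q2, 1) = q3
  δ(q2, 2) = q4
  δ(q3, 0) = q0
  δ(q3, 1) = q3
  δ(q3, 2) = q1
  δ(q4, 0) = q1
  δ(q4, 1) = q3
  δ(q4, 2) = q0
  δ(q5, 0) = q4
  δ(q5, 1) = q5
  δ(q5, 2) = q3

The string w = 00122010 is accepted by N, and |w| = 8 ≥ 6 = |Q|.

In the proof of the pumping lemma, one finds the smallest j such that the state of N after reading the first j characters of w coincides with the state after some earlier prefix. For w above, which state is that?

State sequence: q0 -0-> q5 -0-> q4 -1-> q3 -2-> q1 -2-> q4 -0-> q1 -1-> q1 -0-> q2
First repeat at step 5: q4 was already visited.

The earliest repeat is at step j = 5: N is in q4, which it already visited at step i = 2.
The DFA has 6 states, so the proof of the pumping lemma guarantees a repeated state among the first 6+1 visited; the segment between the two visits is the pumpable y.

q4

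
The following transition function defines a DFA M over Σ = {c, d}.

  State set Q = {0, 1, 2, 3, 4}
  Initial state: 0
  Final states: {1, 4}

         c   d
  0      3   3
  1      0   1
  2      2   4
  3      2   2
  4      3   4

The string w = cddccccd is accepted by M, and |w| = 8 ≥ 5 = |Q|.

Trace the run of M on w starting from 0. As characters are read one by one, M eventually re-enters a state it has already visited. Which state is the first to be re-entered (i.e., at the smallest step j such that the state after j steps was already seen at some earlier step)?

State sequence: 0 -c-> 3 -d-> 2 -d-> 4 -c-> 3 -c-> 2 -c-> 2 -c-> 2 -d-> 4
First repeat at step 4: 3 was already visited.

The earliest repeat is at step j = 4: M is in 3, which it already visited at step i = 1.
The DFA has 5 states, so the proof of the pumping lemma guarantees a repeated state among the first 5+1 visited; the segment between the two visits is the pumpable y.

3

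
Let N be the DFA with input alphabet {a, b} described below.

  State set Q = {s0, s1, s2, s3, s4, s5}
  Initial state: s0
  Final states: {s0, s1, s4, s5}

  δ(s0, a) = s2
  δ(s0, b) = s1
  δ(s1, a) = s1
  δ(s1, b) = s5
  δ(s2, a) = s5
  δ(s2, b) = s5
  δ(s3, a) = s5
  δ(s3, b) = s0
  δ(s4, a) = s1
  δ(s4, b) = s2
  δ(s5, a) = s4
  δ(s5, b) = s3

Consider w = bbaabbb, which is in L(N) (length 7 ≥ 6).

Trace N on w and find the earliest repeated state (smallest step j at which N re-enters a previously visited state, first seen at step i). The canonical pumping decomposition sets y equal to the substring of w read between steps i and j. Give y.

State sequence: s0 -b-> s1 -b-> s5 -a-> s4 -a-> s1 -b-> s5 -b-> s3 -b-> s0
First repeat at step 4: s1 was already visited.

So i = 1, j = 4, giving x = w[0:1] = b, y = w[1:4] = baa, z = w[4:7] = bbb.
Check: |xy| = 4 ≤ 6 and |y| = 3 ≥ 1. Reading y takes N from s1 back to s1, so every xyⁱz is accepted.
Since N has 6 states, any run of length ≥ 6 visits 6+1 states, so by pigeonhole some state repeats within the first 6 steps — that repeat gives the pumpable loop.

baa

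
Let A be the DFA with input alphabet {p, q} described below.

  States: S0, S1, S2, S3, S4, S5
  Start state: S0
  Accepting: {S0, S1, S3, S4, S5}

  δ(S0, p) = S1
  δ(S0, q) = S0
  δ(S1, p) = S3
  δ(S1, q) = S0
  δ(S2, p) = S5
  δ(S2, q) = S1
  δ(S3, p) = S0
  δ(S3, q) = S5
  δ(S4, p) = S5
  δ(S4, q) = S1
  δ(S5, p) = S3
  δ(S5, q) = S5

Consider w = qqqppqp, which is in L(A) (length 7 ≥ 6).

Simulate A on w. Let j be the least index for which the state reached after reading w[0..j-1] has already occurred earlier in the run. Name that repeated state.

State sequence: S0 -q-> S0 -q-> S0 -q-> S0 -p-> S1 -p-> S3 -q-> S5 -p-> S3
First repeat at step 1: S0 was already visited.

The earliest repeat is at step j = 1: A is in S0, which it already visited at step i = 0.
Since A has 6 states, any run of length ≥ 6 visits 6+1 states, so by pigeonhole some state repeats within the first 6 steps — that repeat gives the pumpable loop.

S0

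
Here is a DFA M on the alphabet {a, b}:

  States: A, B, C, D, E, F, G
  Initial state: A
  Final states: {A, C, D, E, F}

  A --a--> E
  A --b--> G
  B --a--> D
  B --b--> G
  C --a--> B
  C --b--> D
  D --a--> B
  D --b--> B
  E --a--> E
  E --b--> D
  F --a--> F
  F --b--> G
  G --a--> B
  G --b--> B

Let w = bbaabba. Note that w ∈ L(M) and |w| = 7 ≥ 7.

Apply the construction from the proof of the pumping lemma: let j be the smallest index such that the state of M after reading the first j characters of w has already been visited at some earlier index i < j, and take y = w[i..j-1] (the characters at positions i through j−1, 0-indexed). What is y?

aa

Run of M on w = b b a a b b a:
  step 0: A  (start)
  step 1: G  (read b: A→G)
  step 2: B  (read b: G→B)
  step 3: D  (read a: B→D)
  step 4: B  (read a: D→B)   ← first repeat (B seen earlier)
  step 5: G  (read b: B→G)
  step 6: B  (read b: G→B)
  step 7: D  (read a: B→D)

So i = 2, j = 4, giving x = w[0:2] = bb, y = w[2:4] = aa, z = w[4:7] = bba.
Check: |xy| = 4 ≤ 7 and |y| = 2 ≥ 1. Reading y takes M from B back to B, so every xyⁱz is accepted.
Pumping length from the standard proof: p = 7 (the number of states). The repeated state found above gives |xy| = j ≤ 7 and |y| = j − i ≥ 1.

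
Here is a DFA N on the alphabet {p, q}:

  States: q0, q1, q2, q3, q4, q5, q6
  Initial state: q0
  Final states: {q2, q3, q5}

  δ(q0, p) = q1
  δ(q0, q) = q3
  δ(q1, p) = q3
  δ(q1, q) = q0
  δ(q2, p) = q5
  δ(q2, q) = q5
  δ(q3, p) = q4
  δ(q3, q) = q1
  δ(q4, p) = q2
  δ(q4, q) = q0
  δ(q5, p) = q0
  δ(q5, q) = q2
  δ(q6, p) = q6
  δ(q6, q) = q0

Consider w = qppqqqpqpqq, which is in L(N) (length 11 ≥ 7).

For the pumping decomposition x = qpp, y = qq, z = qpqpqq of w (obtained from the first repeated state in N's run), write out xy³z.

xy^3z = qpp·qq·qq·qq·qpqpqq = qppqqqqqqqpqpqq.
Reading y = qq takes N from q2 back to q2, so after x·y·y·y the machine is still in q2, and z then leads to the accepting state q3. Hence qppqqqqqqqpqpqq ∈ L(N).

qppqqqqqqqpqpqq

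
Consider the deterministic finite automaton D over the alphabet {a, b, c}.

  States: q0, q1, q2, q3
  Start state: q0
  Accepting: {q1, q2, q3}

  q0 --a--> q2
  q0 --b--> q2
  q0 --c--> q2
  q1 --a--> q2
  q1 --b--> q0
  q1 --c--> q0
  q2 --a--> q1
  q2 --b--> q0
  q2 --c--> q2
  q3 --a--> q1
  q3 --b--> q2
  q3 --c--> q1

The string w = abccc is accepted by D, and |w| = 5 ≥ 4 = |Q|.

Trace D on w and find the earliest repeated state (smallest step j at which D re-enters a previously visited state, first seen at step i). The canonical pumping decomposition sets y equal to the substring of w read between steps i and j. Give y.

State sequence: q0 -a-> q2 -b-> q0 -c-> q2 -c-> q2 -c-> q2
First repeat at step 2: q0 was already visited.

So i = 0, j = 2, giving x = w[0:0] = ε, y = w[0:2] = ab, z = w[2:5] = ccc.
Check: |xy| = 2 ≤ 4 and |y| = 2 ≥ 1. Reading y takes D from q0 back to q0, so every xyⁱz is accepted.

ab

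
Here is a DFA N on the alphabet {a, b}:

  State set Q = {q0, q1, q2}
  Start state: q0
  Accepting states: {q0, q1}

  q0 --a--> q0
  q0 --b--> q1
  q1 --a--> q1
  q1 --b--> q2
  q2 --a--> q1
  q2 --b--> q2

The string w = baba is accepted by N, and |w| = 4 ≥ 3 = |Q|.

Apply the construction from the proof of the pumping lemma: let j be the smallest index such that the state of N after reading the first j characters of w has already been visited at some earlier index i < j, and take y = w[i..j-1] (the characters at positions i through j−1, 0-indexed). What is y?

Run of N on w = b a b a:
  step 0: q0  (start)
  step 1: q1  (read b: q0→q1)
  step 2: q1  (read a: q1→q1)   ← first repeat (q1 seen earlier)
  step 3: q2  (read b: q1→q2)
  step 4: q1  (read a: q2→q1)

So i = 1, j = 2, giving x = w[0:1] = b, y = w[1:2] = a, z = w[2:4] = ba.
Check: |xy| = 2 ≤ 3 and |y| = 1 ≥ 1. Reading y takes N from q1 back to q1, so every xyⁱz is accepted.
Pumping length from the standard proof: p = 3 (the number of states). The repeated state found above gives |xy| = j ≤ 3 and |y| = j − i ≥ 1.

a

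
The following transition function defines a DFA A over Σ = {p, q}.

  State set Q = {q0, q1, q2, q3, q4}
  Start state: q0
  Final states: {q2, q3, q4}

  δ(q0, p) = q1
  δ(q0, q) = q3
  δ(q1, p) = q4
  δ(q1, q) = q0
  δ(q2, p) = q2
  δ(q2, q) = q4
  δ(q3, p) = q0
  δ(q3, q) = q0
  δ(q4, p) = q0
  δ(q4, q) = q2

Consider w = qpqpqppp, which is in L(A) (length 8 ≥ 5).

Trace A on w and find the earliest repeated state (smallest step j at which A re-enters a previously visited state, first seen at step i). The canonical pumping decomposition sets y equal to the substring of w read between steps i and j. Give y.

State sequence: q0 -q-> q3 -p-> q0 -q-> q3 -p-> q0 -q-> q3 -p-> q0 -p-> q1 -p-> q4
First repeat at step 2: q0 was already visited.

So i = 0, j = 2, giving x = w[0:0] = ε, y = w[0:2] = qp, z = w[2:8] = qpqppp.
Check: |xy| = 2 ≤ 5 and |y| = 2 ≥ 1. Reading y takes A from q0 back to q0, so every xyⁱz is accepted.

qp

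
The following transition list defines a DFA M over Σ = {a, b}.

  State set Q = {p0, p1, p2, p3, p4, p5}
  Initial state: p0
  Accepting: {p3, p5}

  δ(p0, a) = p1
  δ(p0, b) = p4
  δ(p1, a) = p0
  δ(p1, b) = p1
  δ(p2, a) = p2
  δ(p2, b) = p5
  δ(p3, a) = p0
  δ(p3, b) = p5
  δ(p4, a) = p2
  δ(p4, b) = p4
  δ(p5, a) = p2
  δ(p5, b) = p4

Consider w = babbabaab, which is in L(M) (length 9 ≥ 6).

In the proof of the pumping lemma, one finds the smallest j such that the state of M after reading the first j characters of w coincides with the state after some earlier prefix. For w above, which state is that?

p4

State sequence: p0 -b-> p4 -a-> p2 -b-> p5 -b-> p4 -a-> p2 -b-> p5 -a-> p2 -a-> p2 -b-> p5
First repeat at step 4: p4 was already visited.

The earliest repeat is at step j = 4: M is in p4, which it already visited at step i = 1.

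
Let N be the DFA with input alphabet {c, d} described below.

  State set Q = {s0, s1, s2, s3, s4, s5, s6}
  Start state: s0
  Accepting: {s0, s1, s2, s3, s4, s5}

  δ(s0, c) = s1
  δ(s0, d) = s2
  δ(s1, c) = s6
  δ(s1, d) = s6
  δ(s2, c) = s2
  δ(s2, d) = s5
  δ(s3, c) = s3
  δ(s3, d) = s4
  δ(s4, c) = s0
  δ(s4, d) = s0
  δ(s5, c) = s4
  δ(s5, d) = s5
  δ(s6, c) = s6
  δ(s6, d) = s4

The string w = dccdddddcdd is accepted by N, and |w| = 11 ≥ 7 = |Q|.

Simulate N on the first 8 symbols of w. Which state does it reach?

s5

Run of N on the first 8 characters of w = d c c d d d d d:
  step 0: s0  (start)
  step 1: s2  (read d: s0→s2)
  step 2: s2  (read c: s2→s2)
  step 3: s2  (read c: s2→s2)
  step 4: s5  (read d: s2→s5)
  step 5: s5  (read d: s5→s5)
  step 6: s5  (read d: s5→s5)
  step 7: s5  (read d: s5→s5)
  step 8: s5  (read d: s5→s5)

After reading 8 characters, N is in state s5.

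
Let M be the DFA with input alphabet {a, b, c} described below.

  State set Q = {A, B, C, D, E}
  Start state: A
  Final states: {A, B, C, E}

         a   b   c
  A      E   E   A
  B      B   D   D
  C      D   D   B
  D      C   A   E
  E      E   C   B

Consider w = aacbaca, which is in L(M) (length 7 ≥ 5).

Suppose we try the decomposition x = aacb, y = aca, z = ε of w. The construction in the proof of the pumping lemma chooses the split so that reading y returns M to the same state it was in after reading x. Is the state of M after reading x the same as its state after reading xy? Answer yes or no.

no

Run of M on the first 7 characters of w = a a c b a c a:
  step 0: A  (start)
  step 1: E  (read a: A→E)
  step 2: E  (read a: E→E)
  step 3: B  (read c: E→B)
  step 4: D  (read b: B→D)
  step 5: C  (read a: D→C)
  step 6: B  (read c: C→B)
  step 7: B  (read a: B→B)

After x (step 4): D. After xy (step 7): B.
They differ (D ≠ B), so y is not a cycle from the state after x; this split is not the one the pumping-lemma construction produces, and pumping y need not keep the string in L(M).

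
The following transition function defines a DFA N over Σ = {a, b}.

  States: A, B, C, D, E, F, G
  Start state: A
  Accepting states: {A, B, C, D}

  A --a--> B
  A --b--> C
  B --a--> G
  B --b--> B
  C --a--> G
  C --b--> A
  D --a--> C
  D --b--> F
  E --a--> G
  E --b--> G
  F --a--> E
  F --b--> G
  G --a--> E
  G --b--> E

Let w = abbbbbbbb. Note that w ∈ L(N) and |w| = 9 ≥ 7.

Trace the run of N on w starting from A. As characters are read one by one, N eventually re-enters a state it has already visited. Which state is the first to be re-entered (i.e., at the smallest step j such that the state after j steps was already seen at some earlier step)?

State sequence: A -a-> B -b-> B -b-> B -b-> B -b-> B -b-> B -b-> B -b-> B -b-> B
First repeat at step 2: B was already visited.

The earliest repeat is at step j = 2: N is in B, which it already visited at step i = 1.

B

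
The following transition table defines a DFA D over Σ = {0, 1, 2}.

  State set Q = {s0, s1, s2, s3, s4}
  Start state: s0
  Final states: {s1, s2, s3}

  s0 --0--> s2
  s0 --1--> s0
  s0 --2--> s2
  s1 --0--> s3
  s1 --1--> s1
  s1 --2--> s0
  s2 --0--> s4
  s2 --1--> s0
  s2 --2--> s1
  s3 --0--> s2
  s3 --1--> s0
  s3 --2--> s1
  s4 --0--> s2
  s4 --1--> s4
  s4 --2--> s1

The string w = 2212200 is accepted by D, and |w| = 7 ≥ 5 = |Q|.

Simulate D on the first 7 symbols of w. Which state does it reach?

State sequence: s0 -2-> s2 -2-> s1 -1-> s1 -2-> s0 -2-> s2 -0-> s4 -0-> s2

After reading 7 characters, D is in state s2.
(This kind of state-tracing is the core of the pumping-lemma construction: with 5 states, pigeonhole forces a repeat within the first 5 steps.)

s2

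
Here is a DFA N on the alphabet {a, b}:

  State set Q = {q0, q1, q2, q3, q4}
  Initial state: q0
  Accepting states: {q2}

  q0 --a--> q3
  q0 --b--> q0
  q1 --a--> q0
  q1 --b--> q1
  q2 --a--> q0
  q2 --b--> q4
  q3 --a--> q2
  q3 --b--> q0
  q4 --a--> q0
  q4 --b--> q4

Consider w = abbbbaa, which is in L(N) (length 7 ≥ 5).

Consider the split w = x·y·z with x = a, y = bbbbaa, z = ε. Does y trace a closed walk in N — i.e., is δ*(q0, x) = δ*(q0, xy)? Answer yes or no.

State sequence: q0 -a-> q3 -b-> q0 -b-> q0 -b-> q0 -b-> q0 -a-> q3 -a-> q2

After x (step 1): q3. After xy (step 7): q2.
They differ (q3 ≠ q2), so y is not a cycle from the state after x; this split is not the one the pumping-lemma construction produces, and pumping y need not keep the string in L(N).

no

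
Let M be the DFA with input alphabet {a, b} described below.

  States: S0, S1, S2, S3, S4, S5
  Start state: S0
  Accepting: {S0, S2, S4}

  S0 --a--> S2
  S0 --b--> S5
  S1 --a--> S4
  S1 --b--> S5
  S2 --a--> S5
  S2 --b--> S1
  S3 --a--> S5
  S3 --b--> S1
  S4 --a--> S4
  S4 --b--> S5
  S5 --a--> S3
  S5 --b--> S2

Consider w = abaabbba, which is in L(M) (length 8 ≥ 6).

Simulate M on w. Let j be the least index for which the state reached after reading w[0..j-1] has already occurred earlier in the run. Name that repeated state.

S4

Run of M on w = a b a a b b b a:
  step 0: S0  (start)
  step 1: S2  (read a: S0→S2)
  step 2: S1  (read b: S2→S1)
  step 3: S4  (read a: S1→S4)
  step 4: S4  (read a: S4→S4)   ← first repeat (S4 seen earlier)
  step 5: S5  (read b: S4→S5)
  step 6: S2  (read b: S5→S2)
  step 7: S1  (read b: S2→S1)
  step 8: S4  (read a: S1→S4)

The earliest repeat is at step j = 4: M is in S4, which it already visited at step i = 3.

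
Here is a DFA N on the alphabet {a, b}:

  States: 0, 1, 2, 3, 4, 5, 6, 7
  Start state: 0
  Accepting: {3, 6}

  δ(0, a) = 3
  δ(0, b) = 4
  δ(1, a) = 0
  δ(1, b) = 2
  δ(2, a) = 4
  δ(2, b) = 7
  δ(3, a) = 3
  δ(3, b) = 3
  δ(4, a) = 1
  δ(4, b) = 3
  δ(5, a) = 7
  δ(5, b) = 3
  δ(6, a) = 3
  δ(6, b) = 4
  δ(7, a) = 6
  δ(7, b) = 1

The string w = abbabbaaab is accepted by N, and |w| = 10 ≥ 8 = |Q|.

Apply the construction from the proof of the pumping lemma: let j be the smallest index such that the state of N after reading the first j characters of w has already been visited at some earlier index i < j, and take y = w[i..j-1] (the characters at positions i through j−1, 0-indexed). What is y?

Run of N on w = a b b a b b a a a b:
  step 0: 0  (start)
  step 1: 3  (read a: 0→3)
  step 2: 3  (read b: 3→3)   ← first repeat (3 seen earlier)
  step 3: 3  (read b: 3→3)
  step 4: 3  (read a: 3→3)
  step 5: 3  (read b: 3→3)
  step 6: 3  (read b: 3→3)
  step 7: 3  (read a: 3→3)
  step 8: 3  (read a: 3→3)
  step 9: 3  (read a: 3→3)
  step 10: 3  (read b: 3→3)

So i = 1, j = 2, giving x = w[0:1] = a, y = w[1:2] = b, z = w[2:10] = babbaaab.
Check: |xy| = 2 ≤ 8 and |y| = 1 ≥ 1. Reading y takes N from 3 back to 3, so every xyⁱz is accepted.

b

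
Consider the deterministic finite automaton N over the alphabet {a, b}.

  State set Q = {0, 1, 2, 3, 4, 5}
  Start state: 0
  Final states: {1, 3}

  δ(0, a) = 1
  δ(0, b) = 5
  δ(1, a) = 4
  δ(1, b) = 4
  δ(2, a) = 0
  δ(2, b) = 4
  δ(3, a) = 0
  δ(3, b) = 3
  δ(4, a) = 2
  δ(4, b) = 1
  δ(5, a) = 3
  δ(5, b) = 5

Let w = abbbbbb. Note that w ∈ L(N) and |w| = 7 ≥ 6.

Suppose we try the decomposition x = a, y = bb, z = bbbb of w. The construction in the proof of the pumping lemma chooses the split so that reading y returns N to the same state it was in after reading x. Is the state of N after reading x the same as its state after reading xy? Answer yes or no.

State sequence: 0 -a-> 1 -b-> 4 -b-> 1

After x (step 1): 1. After xy (step 3): 1.
They match, so y = bb drives N around a cycle from 1 back to itself; pumping y any number of times keeps N in 1 before reading z, and xyⁱz ∈ L(N) for every i ≥ 0.

yes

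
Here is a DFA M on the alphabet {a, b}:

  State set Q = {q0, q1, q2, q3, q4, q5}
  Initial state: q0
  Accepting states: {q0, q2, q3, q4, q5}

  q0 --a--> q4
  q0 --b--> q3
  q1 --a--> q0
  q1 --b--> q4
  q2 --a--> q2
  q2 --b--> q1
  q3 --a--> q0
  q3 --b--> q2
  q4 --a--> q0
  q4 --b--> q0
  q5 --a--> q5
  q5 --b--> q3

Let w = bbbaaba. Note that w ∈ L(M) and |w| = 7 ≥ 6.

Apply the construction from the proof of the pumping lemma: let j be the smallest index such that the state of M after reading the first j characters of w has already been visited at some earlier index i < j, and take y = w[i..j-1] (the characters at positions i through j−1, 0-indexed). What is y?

State sequence: q0 -b-> q3 -b-> q2 -b-> q1 -a-> q0 -a-> q4 -b-> q0 -a-> q4
First repeat at step 4: q0 was already visited.

So i = 0, j = 4, giving x = w[0:0] = ε, y = w[0:4] = bbba, z = w[4:7] = aba.
Check: |xy| = 4 ≤ 6 and |y| = 4 ≥ 1. Reading y takes M from q0 back to q0, so every xyⁱz is accepted.
With |Q| = 6, pigeonhole forces a state repeat no later than step 6; the substring read between the first and second visits to that state can be pumped.

bbba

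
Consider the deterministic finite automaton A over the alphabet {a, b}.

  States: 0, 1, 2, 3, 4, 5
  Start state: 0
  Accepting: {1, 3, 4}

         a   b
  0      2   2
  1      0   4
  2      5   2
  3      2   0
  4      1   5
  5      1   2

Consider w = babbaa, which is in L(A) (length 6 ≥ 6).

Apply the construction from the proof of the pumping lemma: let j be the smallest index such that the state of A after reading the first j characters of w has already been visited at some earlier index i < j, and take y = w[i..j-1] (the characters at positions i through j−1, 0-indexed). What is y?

State sequence: 0 -b-> 2 -a-> 5 -b-> 2 -b-> 2 -a-> 5 -a-> 1
First repeat at step 3: 2 was already visited.

So i = 1, j = 3, giving x = w[0:1] = b, y = w[1:3] = ab, z = w[3:6] = baa.
Check: |xy| = 3 ≤ 6 and |y| = 2 ≥ 1. Reading y takes A from 2 back to 2, so every xyⁱz is accepted.

ab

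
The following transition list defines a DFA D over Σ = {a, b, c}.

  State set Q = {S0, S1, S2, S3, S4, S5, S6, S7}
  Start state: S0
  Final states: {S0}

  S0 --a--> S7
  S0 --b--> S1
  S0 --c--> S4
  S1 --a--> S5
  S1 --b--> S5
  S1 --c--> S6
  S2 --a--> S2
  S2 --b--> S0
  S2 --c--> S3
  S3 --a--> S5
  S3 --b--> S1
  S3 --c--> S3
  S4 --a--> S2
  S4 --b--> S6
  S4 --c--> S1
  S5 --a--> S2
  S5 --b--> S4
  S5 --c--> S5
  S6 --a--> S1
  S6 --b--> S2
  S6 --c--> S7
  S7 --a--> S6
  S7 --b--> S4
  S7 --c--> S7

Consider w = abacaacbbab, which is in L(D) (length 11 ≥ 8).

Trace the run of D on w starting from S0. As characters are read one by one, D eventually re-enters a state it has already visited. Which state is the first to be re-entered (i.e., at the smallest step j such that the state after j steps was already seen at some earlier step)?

S2

Run of D on w = a b a c a a c b b a b:
  step 0: S0  (start)
  step 1: S7  (read a: S0→S7)
  step 2: S4  (read b: S7→S4)
  step 3: S2  (read a: S4→S2)
  step 4: S3  (read c: S2→S3)
  step 5: S5  (read a: S3→S5)
  step 6: S2  (read a: S5→S2)   ← first repeat (S2 seen earlier)
  step 7: S3  (read c: S2→S3)
  step 8: S1  (read b: S3→S1)
  step 9: S5  (read b: S1→S5)
  step 10: S2  (read a: S5→S2)
  step 11: S0  (read b: S2→S0)

The earliest repeat is at step j = 6: D is in S2, which it already visited at step i = 3.
Pumping length from the standard proof: p = 8 (the number of states). The repeated state found above gives |xy| = j ≤ 8 and |y| = j − i ≥ 1.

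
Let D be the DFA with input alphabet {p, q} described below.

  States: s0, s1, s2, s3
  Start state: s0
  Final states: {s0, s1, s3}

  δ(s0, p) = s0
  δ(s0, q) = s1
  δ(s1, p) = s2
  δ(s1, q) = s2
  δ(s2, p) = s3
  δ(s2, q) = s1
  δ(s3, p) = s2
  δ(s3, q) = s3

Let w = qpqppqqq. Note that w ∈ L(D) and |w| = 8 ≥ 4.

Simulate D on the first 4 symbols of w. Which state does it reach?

s2

State sequence: s0 -q-> s1 -p-> s2 -q-> s1 -p-> s2

After reading 4 characters, D is in state s2.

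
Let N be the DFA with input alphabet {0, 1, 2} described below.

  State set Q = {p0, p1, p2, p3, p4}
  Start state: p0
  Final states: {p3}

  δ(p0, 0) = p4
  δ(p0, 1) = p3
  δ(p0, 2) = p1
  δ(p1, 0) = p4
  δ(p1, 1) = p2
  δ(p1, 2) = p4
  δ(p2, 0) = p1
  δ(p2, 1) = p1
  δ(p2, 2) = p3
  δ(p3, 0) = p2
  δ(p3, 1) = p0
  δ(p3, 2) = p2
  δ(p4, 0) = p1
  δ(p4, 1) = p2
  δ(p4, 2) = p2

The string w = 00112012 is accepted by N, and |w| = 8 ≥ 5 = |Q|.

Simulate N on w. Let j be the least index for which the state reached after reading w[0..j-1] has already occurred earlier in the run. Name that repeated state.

p1

State sequence: p0 -0-> p4 -0-> p1 -1-> p2 -1-> p1 -2-> p4 -0-> p1 -1-> p2 -2-> p3
First repeat at step 4: p1 was already visited.

The earliest repeat is at step j = 4: N is in p1, which it already visited at step i = 2.
Pumping length from the standard proof: p = 5 (the number of states). The repeated state found above gives |xy| = j ≤ 5 and |y| = j − i ≥ 1.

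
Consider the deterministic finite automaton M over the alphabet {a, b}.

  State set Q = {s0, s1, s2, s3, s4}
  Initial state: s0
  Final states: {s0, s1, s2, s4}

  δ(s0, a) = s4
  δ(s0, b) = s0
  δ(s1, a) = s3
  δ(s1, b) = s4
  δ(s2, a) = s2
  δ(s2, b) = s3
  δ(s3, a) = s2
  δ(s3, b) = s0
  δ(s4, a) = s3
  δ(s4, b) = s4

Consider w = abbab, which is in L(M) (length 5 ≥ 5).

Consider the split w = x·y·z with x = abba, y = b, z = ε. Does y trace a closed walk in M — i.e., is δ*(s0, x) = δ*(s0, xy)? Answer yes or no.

no

State sequence: s0 -a-> s4 -b-> s4 -b-> s4 -a-> s3 -b-> s0

After x (step 4): s3. After xy (step 5): s0.
They differ (s3 ≠ s0), so y is not a cycle from the state after x; this split is not the one the pumping-lemma construction produces, and pumping y need not keep the string in L(M).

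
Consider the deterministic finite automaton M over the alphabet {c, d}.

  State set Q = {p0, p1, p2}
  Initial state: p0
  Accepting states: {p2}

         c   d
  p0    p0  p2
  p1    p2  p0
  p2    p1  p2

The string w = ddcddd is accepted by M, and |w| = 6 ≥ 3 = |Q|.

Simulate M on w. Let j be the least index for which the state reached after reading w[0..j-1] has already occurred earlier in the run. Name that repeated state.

p2

State sequence: p0 -d-> p2 -d-> p2 -c-> p1 -d-> p0 -d-> p2 -d-> p2
First repeat at step 2: p2 was already visited.

The earliest repeat is at step j = 2: M is in p2, which it already visited at step i = 1.
Pumping length from the standard proof: p = 3 (the number of states). The repeated state found above gives |xy| = j ≤ 3 and |y| = j − i ≥ 1.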